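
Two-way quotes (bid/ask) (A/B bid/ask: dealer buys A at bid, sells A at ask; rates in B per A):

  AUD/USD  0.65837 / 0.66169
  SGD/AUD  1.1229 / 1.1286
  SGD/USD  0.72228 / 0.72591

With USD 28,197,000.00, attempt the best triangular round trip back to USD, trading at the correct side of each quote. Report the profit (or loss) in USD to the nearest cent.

Best loop USD → SGD → AUD → USD:
USD 28,197,000.00 ÷ 0.72591 (buy SGD at ask) = SGD 38,843,658.30
SGD 38,843,658.30 × 1.1229 (sell SGD at bid) = AUD 43,617,543.91
AUD 43,617,543.91 × 0.65837 (sell AUD at bid) = USD 28,716,482.38

Net profit: USD 519,482.38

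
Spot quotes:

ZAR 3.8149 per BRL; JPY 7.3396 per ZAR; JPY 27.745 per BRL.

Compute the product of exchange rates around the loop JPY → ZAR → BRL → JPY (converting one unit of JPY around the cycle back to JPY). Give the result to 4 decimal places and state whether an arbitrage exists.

0.9909 (arbitrage exists)

Around JPY → ZAR → BRL → JPY: 1 ÷ 7.3396 ÷ 3.8149 × 27.745 = 0.990899
Product < 1; profitable direction is JPY → BRL → ZAR → JPY.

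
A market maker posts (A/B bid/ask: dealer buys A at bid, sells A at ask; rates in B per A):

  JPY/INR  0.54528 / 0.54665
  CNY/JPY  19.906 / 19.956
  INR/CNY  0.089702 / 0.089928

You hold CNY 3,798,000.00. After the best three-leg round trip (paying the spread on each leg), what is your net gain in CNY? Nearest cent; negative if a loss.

Best loop CNY → INR → JPY → CNY:
CNY 3,798,000.00 ÷ 0.089928 (buy INR at ask) = INR 42,233,787.03
INR 42,233,787.03 ÷ 0.54665 (buy JPY at ask) = JPY 77,259,283
JPY 77,259,283 ÷ 19.956 (buy CNY at ask) = CNY 3,871,481.41

Net profit: CNY 73,481.41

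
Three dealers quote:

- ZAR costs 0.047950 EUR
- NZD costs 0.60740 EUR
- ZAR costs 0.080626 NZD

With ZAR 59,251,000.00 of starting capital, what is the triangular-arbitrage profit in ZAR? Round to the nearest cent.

Profit: ZAR 1,263,155.20

Profitable loop is ZAR → NZD → EUR → ZAR:
ZAR 59,251,000.00 × 0.080626 = NZD 4,777,171.13
NZD 4,777,171.13 × 0.60740 = EUR 2,901,653.74
EUR 2,901,653.74 ÷ 0.047950 = ZAR 60,514,155.20
Profit = ZAR 60,514,155.20 − ZAR 59,251,000.00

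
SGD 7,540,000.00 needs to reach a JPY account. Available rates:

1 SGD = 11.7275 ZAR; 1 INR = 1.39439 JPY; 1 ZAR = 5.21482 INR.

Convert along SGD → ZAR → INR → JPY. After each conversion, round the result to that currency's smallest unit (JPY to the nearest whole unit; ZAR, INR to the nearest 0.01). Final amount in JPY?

SGD 7,540,000.00 × 11.7275 = ZAR 88,425,350.00
ZAR 88,425,350.00 × 5.21482 = INR 461,122,283.69
INR 461,122,283.69 × 1.39439 = JPY 642,984,301

JPY 642,984,301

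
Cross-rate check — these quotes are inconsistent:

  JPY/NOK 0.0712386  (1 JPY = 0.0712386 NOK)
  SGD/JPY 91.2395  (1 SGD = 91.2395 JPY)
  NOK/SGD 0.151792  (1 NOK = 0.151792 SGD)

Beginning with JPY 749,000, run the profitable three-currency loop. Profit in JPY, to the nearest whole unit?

Profitable loop is JPY → SGD → NOK → JPY:
JPY 749,000 ÷ 91.2395 = SGD 8,209.16
SGD 8,209.16 ÷ 0.151792 = NOK 54,081.66
NOK 54,081.66 ÷ 0.0712386 = JPY 759,162
Profit = JPY 759,162 − JPY 749,000

Profit: JPY 10,162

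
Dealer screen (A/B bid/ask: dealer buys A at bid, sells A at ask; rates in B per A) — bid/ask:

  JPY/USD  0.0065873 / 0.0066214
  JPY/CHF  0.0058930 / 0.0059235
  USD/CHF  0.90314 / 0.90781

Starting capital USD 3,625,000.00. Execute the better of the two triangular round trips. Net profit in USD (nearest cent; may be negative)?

Best loop USD → CHF → JPY → USD:
USD 3,625,000.00 × 0.90314 (sell USD at bid) = CHF 3,273,882.50
CHF 3,273,882.50 ÷ 0.0059235 (buy JPY at ask) = JPY 552,693,931
JPY 552,693,931 × 0.0065873 (sell JPY at bid) = USD 3,640,760.73

Net profit: USD 15,760.73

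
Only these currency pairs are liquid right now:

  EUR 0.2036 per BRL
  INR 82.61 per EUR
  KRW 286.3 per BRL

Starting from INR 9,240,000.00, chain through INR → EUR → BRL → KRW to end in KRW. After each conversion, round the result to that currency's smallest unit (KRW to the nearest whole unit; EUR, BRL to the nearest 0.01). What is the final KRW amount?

KRW 157,283,420

INR 9,240,000.00 ÷ 82.61 = EUR 111,850.87
EUR 111,850.87 ÷ 0.2036 = BRL 549,365.77
BRL 549,365.77 × 286.3 = KRW 157,283,420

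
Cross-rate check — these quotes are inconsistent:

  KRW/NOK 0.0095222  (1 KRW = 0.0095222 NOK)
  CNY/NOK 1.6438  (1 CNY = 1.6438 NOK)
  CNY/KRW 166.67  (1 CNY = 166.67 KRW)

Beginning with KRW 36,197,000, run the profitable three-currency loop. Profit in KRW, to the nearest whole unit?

Profitable loop is KRW → CNY → NOK → KRW:
KRW 36,197,000 ÷ 166.67 = CNY 217,177.66
CNY 217,177.66 × 1.6438 = NOK 356,996.63
NOK 356,996.63 ÷ 0.0095222 = KRW 37,490,982
Profit = KRW 37,490,982 − KRW 36,197,000

Profit: KRW 1,293,982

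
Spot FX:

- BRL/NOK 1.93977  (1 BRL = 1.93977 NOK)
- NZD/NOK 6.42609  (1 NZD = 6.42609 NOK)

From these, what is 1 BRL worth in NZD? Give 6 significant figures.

1 BRL × 1.93977 = 1.93977 NOK
1.93977 NOK ÷ 6.42609 = 0.301859 NZD

BRL/NZD = 0.301859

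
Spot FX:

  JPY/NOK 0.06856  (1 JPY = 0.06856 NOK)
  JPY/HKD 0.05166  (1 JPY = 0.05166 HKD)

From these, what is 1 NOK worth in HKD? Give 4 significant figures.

NOK/HKD = 0.7535

1 NOK ÷ 0.06856 = 14.5858 JPY
14.5858 JPY × 0.05166 = 0.753501 HKD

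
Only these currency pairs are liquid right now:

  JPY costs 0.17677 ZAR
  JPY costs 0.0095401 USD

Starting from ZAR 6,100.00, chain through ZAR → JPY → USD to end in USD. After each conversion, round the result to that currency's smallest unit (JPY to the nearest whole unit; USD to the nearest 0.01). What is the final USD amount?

USD 329.21

ZAR 6,100.00 ÷ 0.17677 = JPY 34,508
JPY 34,508 × 0.0095401 = USD 329.21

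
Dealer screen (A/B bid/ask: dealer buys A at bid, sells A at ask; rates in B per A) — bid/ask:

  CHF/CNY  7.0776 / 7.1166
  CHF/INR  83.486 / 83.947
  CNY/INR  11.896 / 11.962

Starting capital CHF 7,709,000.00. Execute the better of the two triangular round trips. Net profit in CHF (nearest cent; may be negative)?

Net profit: CHF 22,786.18

Best loop CHF → CNY → INR → CHF:
CHF 7,709,000.00 × 7.0776 (sell CHF at bid) = CNY 54,561,218.40
CNY 54,561,218.40 × 11.896 (sell CNY at bid) = INR 649,060,254.09
INR 649,060,254.09 ÷ 83.947 (buy CHF at ask) = CHF 7,731,786.18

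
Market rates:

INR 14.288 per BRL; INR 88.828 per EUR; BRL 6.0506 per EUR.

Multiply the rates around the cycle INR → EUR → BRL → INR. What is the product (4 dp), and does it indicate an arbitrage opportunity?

0.9732 (arbitrage exists)

Around INR → EUR → BRL → INR: 1 ÷ 88.828 × 6.0506 × 14.288 = 0.973240
Product < 1; profitable direction is INR → BRL → EUR → INR.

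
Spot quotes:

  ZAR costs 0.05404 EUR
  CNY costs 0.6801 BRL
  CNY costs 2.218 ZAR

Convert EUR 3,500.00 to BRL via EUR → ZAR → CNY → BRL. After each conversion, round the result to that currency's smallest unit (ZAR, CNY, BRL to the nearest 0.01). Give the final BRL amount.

BRL 19,859.30

EUR 3,500.00 ÷ 0.05404 = ZAR 64,766.84
ZAR 64,766.84 ÷ 2.218 = CNY 29,200.56
CNY 29,200.56 × 0.6801 = BRL 19,859.30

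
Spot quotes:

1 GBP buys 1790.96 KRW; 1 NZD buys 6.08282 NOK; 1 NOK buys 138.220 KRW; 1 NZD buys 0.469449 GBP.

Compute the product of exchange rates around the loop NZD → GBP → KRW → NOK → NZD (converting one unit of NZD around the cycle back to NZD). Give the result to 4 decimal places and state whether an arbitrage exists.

1.0000 (no arbitrage)

Around NZD → GBP → KRW → NOK → NZD: 1 × 0.469449 × 1790.96 ÷ 138.220 ÷ 6.08282 = 0.999996
Product ≈ 1 (deviation 0.000%, within rounding noise).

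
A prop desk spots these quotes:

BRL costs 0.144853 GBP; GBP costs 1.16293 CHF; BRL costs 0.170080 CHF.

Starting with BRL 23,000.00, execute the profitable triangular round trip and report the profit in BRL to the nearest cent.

Profit: BRL 222.02

Profitable loop is BRL → CHF → GBP → BRL:
BRL 23,000.00 × 0.170080 = CHF 3,911.84
CHF 3,911.84 ÷ 1.16293 = GBP 3,363.78
GBP 3,363.78 ÷ 0.144853 = BRL 23,222.02
Profit = BRL 23,222.02 − BRL 23,000.00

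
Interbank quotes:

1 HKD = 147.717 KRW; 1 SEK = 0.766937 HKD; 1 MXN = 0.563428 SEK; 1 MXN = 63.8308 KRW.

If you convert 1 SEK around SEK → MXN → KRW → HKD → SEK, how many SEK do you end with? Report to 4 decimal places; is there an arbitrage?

Around SEK → MXN → KRW → HKD → SEK: 1 ÷ 0.563428 × 63.8308 ÷ 147.717 ÷ 0.766937 = 1.000004
Product ≈ 1 (deviation 0.000%, within rounding noise).

1.0000 (no arbitrage)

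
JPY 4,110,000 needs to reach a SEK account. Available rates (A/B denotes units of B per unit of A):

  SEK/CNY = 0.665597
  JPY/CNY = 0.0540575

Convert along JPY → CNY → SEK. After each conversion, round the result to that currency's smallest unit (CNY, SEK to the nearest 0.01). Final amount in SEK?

SEK 333,800.08

JPY 4,110,000 × 0.0540575 = CNY 222,176.33
CNY 222,176.33 ÷ 0.665597 = SEK 333,800.08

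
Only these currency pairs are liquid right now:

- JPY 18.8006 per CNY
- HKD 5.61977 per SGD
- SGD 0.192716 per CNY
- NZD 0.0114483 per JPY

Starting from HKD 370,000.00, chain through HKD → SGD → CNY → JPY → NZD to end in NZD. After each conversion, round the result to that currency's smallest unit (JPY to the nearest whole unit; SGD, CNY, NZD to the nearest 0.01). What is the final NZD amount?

HKD 370,000.00 ÷ 5.61977 = SGD 65,838.99
SGD 65,838.99 ÷ 0.192716 = CNY 341,637.38
CNY 341,637.38 × 18.8006 = JPY 6,422,988
JPY 6,422,988 × 0.0114483 = NZD 73,532.29

NZD 73,532.29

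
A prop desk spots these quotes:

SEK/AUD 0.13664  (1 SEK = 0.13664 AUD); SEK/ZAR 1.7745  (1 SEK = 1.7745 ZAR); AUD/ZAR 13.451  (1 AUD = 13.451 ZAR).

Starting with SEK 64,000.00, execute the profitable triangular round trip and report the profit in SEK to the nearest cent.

Profit: SEK 2,288.23

Profitable loop is SEK → AUD → ZAR → SEK:
SEK 64,000.00 × 0.13664 = AUD 8,744.96
AUD 8,744.96 × 13.451 = ZAR 117,628.46
ZAR 117,628.46 ÷ 1.7745 = SEK 66,288.23
Profit = SEK 66,288.23 − SEK 64,000.00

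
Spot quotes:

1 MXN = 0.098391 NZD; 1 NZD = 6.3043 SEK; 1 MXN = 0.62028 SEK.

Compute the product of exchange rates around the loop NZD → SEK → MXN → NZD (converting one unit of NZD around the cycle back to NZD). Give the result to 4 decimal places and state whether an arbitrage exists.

Around NZD → SEK → MXN → NZD: 1 × 6.3043 ÷ 0.62028 × 0.098391 = 1.000010
Product ≈ 1 (deviation 0.001%, within rounding noise).

1.0000 (no arbitrage)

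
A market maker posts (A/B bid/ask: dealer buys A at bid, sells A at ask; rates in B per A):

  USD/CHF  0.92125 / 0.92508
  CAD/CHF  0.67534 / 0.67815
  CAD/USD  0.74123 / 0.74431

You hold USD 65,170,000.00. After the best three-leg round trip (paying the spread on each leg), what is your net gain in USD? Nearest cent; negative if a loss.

Net profit: USD 452,450.52

Best loop USD → CHF → CAD → USD:
USD 65,170,000.00 × 0.92125 (sell USD at bid) = CHF 60,037,862.50
CHF 60,037,862.50 ÷ 0.67815 (buy CAD at ask) = CAD 88,531,832.93
CAD 88,531,832.93 × 0.74123 (sell CAD at bid) = USD 65,622,450.52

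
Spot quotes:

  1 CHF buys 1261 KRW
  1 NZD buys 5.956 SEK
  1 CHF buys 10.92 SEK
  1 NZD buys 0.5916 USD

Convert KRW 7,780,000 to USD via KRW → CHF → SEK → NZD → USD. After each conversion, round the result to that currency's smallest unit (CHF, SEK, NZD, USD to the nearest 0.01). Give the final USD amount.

KRW 7,780,000 ÷ 1261 = CHF 6,169.71
CHF 6,169.71 × 10.92 = SEK 67,373.23
SEK 67,373.23 ÷ 5.956 = NZD 11,311.83
NZD 11,311.83 × 0.5916 = USD 6,692.08

USD 6,692.08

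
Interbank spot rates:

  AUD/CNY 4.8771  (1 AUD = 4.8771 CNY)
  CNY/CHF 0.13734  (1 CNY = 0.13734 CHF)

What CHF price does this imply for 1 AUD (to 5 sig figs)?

AUD/CHF = 0.66982

1 AUD × 4.8771 = 4.8771 CNY
4.8771 CNY × 0.13734 = 0.669821 CHF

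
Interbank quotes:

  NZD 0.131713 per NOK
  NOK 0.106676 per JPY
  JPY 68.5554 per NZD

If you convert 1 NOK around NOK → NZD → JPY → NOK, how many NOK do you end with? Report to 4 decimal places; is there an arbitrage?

Around NOK → NZD → JPY → NOK: 1 × 0.131713 × 68.5554 × 0.106676 = 0.963246
Product < 1; profitable direction is NOK → JPY → NZD → NOK.

0.9632 (arbitrage exists)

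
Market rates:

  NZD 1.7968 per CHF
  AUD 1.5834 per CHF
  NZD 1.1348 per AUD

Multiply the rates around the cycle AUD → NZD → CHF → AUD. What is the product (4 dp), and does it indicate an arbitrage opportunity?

1.0000 (no arbitrage)

Around AUD → NZD → CHF → AUD: 1 × 1.1348 ÷ 1.7968 × 1.5834 = 1.000024
Product ≈ 1 (deviation 0.002%, within rounding noise).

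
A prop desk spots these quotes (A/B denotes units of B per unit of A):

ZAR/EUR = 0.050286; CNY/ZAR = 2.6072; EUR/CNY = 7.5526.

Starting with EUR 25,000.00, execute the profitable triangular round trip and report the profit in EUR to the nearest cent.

Profit: EUR 247.72

Profitable loop is EUR → ZAR → CNY → EUR:
EUR 25,000.00 ÷ 0.050286 = ZAR 497,156.27
ZAR 497,156.27 ÷ 2.6072 = CNY 190,685.90
CNY 190,685.90 ÷ 7.5526 = EUR 25,247.72
Profit = EUR 25,247.72 − EUR 25,000.00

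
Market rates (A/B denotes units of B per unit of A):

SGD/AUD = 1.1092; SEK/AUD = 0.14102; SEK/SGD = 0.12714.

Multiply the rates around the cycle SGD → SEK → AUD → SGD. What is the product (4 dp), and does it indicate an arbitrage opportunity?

1.0000 (no arbitrage)

Around SGD → SEK → AUD → SGD: 1 ÷ 0.12714 × 0.14102 ÷ 1.1092 = 0.999974
Product ≈ 1 (deviation 0.003%, within rounding noise).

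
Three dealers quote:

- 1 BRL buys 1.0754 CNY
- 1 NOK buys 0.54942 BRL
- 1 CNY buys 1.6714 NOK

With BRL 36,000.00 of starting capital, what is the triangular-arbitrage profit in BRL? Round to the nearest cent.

Profit: BRL 454.20

Profitable loop is BRL → NOK → CNY → BRL:
BRL 36,000.00 ÷ 0.54942 = NOK 65,523.64
NOK 65,523.64 ÷ 1.6714 = CNY 39,202.85
CNY 39,202.85 ÷ 1.0754 = BRL 36,454.20
Profit = BRL 36,454.20 − BRL 36,000.00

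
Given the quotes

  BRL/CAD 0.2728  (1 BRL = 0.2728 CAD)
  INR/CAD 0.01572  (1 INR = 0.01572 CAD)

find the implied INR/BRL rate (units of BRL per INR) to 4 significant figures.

1 INR × 0.01572 = 0.01572 CAD
0.01572 CAD ÷ 0.2728 = 0.0576246 BRL

INR/BRL = 0.05762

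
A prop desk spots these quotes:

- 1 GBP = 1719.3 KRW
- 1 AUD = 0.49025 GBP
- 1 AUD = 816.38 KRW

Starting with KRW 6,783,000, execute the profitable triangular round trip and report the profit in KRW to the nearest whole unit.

Profitable loop is KRW → AUD → GBP → KRW:
KRW 6,783,000 ÷ 816.38 = AUD 8,308.63
AUD 8,308.63 × 0.49025 = GBP 4,073.31
GBP 4,073.31 × 1719.3 = KRW 7,003,235
Profit = KRW 7,003,235 − KRW 6,783,000

Profit: KRW 220,235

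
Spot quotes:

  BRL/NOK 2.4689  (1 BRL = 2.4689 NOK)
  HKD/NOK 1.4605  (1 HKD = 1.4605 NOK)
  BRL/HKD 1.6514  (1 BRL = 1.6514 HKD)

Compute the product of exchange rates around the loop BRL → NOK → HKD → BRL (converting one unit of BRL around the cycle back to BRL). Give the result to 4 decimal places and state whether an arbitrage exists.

1.0236 (arbitrage exists)

Around BRL → NOK → HKD → BRL: 1 × 2.4689 ÷ 1.4605 ÷ 1.6514 = 1.023646
Product > 1; profitable direction is BRL → NOK → HKD → BRL.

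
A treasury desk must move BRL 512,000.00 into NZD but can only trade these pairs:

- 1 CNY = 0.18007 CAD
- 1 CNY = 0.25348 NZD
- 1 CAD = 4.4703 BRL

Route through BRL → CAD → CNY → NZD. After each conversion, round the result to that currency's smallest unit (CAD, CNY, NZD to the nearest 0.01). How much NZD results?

BRL 512,000.00 ÷ 4.4703 = CAD 114,533.70
CAD 114,533.70 ÷ 0.18007 = CNY 636,050.98
CNY 636,050.98 × 0.25348 = NZD 161,226.20

NZD 161,226.20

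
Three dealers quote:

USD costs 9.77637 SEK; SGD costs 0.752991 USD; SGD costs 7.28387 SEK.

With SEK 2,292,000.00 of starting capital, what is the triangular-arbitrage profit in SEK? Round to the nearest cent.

Profitable loop is SEK → SGD → USD → SEK:
SEK 2,292,000.00 ÷ 7.28387 = SGD 314,667.89
SGD 314,667.89 × 0.752991 = USD 236,942.09
USD 236,942.09 × 9.77637 = SEK 2,316,433.53
Profit = SEK 2,316,433.53 − SEK 2,292,000.00

Profit: SEK 24,433.53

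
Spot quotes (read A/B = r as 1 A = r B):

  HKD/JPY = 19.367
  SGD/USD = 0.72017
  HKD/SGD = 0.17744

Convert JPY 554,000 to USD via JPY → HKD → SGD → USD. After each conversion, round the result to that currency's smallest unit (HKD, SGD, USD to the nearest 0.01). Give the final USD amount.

JPY 554,000 ÷ 19.367 = HKD 28,605.36
HKD 28,605.36 × 0.17744 = SGD 5,075.74
SGD 5,075.74 × 0.72017 = USD 3,655.40

USD 3,655.40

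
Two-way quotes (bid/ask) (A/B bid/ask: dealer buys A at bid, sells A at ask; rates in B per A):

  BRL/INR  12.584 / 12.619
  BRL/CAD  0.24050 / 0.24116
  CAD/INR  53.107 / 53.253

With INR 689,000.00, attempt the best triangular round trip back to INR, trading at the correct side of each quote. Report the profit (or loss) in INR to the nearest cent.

Net profit: INR 8,366.58

Best loop INR → BRL → CAD → INR:
INR 689,000.00 ÷ 12.619 (buy BRL at ask) = BRL 54,600.21
BRL 54,600.21 × 0.24050 (sell BRL at bid) = CAD 13,131.35
CAD 13,131.35 × 53.107 (sell CAD at bid) = INR 697,366.58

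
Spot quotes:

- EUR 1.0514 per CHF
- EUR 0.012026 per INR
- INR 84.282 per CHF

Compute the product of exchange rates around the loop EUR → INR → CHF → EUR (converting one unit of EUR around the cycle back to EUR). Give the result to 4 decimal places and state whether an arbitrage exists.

Around EUR → INR → CHF → EUR: 1 ÷ 0.012026 ÷ 84.282 × 1.0514 = 1.037318
Product > 1; profitable direction is EUR → INR → CHF → EUR.

1.0373 (arbitrage exists)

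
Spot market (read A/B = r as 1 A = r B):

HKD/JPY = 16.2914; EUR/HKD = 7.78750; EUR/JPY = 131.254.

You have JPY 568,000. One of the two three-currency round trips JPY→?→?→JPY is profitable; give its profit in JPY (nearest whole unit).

Profitable loop is JPY → HKD → EUR → JPY:
JPY 568,000 ÷ 16.2914 = HKD 34,865.02
HKD 34,865.02 ÷ 7.78750 = EUR 4,477.05
EUR 4,477.05 × 131.254 = JPY 587,631
Profit = JPY 587,631 − JPY 568,000

Profit: JPY 19,631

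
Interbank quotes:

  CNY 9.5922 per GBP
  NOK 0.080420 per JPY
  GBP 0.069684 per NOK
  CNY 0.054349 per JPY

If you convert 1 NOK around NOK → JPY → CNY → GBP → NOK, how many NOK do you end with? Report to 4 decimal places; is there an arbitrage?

1.0111 (arbitrage exists)

Around NOK → JPY → CNY → GBP → NOK: 1 ÷ 0.080420 × 0.054349 ÷ 9.5922 ÷ 0.069684 = 1.011058
Product > 1; profitable direction is NOK → JPY → CNY → GBP → NOK.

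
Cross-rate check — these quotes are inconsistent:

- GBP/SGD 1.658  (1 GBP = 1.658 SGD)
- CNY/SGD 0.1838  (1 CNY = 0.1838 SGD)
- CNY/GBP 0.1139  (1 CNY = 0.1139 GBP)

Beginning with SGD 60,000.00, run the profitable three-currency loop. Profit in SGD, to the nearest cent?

Profit: SGD 1,647.29

Profitable loop is SGD → CNY → GBP → SGD:
SGD 60,000.00 ÷ 0.1838 = CNY 326,441.78
CNY 326,441.78 × 0.1139 = GBP 37,181.72
GBP 37,181.72 × 1.658 = SGD 61,647.29
Profit = SGD 61,647.29 − SGD 60,000.00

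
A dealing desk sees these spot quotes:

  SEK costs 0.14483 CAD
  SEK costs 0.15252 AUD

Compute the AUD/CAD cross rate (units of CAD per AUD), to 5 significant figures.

AUD/CAD = 0.94958

1 AUD ÷ 0.15252 = 6.55652 SEK
6.55652 SEK × 0.14483 = 0.94958 CAD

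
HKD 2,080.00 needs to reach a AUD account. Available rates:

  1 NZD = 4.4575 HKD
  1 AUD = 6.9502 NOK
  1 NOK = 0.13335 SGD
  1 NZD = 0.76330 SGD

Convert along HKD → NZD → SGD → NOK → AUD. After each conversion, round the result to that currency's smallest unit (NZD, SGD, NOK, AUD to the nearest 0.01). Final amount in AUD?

AUD 384.31

HKD 2,080.00 ÷ 4.4575 = NZD 466.63
NZD 466.63 × 0.76330 = SGD 356.18
SGD 356.18 ÷ 0.13335 = NOK 2,671.02
NOK 2,671.02 ÷ 6.9502 = AUD 384.31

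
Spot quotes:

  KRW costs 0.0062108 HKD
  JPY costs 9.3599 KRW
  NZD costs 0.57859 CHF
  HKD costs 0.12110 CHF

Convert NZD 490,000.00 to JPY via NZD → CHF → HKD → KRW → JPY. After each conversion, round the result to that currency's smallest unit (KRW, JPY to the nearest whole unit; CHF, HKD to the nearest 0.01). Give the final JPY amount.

JPY 40,272,084

NZD 490,000.00 × 0.57859 = CHF 283,509.10
CHF 283,509.10 ÷ 0.12110 = HKD 2,341,115.61
HKD 2,341,115.61 ÷ 0.0062108 = KRW 376,942,682
KRW 376,942,682 ÷ 9.3599 = JPY 40,272,084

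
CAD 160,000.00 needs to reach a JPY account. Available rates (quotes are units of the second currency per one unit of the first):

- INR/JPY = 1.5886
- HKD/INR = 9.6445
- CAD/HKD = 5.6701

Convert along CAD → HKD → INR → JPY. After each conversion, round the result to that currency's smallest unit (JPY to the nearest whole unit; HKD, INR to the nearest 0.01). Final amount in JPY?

JPY 13,899,686

CAD 160,000.00 × 5.6701 = HKD 907,216.00
HKD 907,216.00 × 9.6445 = INR 8,749,644.71
INR 8,749,644.71 × 1.5886 = JPY 13,899,686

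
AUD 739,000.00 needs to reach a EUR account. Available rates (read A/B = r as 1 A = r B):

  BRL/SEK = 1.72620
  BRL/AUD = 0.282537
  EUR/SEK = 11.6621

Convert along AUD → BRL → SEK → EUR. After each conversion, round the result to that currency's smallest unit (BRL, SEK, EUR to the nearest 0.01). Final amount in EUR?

EUR 387,153.74

AUD 739,000.00 ÷ 0.282537 = BRL 2,615,586.63
BRL 2,615,586.63 × 1.72620 = SEK 4,515,025.64
SEK 4,515,025.64 ÷ 11.6621 = EUR 387,153.74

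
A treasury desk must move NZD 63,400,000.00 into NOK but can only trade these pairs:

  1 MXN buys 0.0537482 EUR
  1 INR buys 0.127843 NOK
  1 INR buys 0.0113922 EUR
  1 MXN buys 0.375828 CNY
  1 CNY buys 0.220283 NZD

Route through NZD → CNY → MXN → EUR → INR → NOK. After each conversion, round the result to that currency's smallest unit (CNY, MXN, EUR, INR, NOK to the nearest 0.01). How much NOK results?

NOK 461,904,740.85

NZD 63,400,000.00 ÷ 0.220283 = CNY 287,811,587.82
CNY 287,811,587.82 ÷ 0.375828 = MXN 765,806,666.40
MXN 765,806,666.40 × 0.0537482 = EUR 41,160,729.87
EUR 41,160,729.87 ÷ 0.0113922 = INR 3,613,062,434.82
INR 3,613,062,434.82 × 0.127843 = NOK 461,904,740.85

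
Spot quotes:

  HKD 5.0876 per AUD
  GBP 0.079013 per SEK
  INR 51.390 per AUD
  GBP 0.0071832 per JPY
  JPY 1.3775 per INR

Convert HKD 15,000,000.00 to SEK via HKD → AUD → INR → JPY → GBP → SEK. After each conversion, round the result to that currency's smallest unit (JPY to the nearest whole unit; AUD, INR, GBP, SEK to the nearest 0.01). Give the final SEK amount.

SEK 18,974,394.85

HKD 15,000,000.00 ÷ 5.0876 = AUD 2,948,345.00
AUD 2,948,345.00 × 51.390 = INR 151,515,449.55
INR 151,515,449.55 × 1.3775 = JPY 208,712,532
JPY 208,712,532 × 0.0071832 = GBP 1,499,223.86
GBP 1,499,223.86 ÷ 0.079013 = SEK 18,974,394.85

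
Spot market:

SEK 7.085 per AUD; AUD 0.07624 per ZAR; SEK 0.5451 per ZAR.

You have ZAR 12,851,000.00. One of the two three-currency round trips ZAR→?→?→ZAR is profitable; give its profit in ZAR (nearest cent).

Profit: ZAR 117,518.43

Profitable loop is ZAR → SEK → AUD → ZAR:
ZAR 12,851,000.00 × 0.5451 = SEK 7,005,080.10
SEK 7,005,080.10 ÷ 7.085 = AUD 988,719.84
AUD 988,719.84 ÷ 0.07624 = ZAR 12,968,518.43
Profit = ZAR 12,968,518.43 − ZAR 12,851,000.00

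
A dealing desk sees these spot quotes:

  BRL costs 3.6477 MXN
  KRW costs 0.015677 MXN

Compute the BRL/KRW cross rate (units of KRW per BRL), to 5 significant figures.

BRL/KRW = 232.68

1 BRL × 3.6477 = 3.6477 MXN
3.6477 MXN ÷ 0.015677 = 232.678 KRW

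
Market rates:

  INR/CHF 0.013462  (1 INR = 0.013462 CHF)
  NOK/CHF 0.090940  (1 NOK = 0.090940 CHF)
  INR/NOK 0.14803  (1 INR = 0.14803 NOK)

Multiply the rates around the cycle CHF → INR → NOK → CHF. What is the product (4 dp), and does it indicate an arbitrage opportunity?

1.0000 (no arbitrage)

Around CHF → INR → NOK → CHF: 1 ÷ 0.013462 × 0.14803 × 0.090940 = 0.999989
Product ≈ 1 (deviation 0.001%, within rounding noise).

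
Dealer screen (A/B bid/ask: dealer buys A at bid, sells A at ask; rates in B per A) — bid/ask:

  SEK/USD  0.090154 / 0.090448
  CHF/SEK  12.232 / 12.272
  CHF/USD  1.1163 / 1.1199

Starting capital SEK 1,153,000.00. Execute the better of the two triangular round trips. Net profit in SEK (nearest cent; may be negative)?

Net profit: SEK 6,567.19

Best loop SEK → CHF → USD → SEK:
SEK 1,153,000.00 ÷ 12.272 (buy CHF at ask) = CHF 93,953.72
CHF 93,953.72 × 1.1163 (sell CHF at bid) = USD 104,880.53
USD 104,880.53 ÷ 0.090448 (buy SEK at ask) = SEK 1,159,567.19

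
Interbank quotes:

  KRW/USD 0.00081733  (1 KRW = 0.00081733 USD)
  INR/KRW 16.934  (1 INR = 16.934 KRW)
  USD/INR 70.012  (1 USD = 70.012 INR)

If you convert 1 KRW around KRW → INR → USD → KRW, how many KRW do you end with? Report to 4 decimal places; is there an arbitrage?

1.0320 (arbitrage exists)

Around KRW → INR → USD → KRW: 1 ÷ 16.934 ÷ 70.012 ÷ 0.00081733 = 1.031978
Product > 1; profitable direction is KRW → INR → USD → KRW.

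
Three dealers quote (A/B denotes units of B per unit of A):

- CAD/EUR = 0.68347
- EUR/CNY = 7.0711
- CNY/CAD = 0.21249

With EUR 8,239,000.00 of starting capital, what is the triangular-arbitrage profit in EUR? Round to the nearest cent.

Profit: EUR 221,955.97

Profitable loop is EUR → CNY → CAD → EUR:
EUR 8,239,000.00 × 7.0711 = CNY 58,258,792.90
CNY 58,258,792.90 × 0.21249 = CAD 12,379,410.90
CAD 12,379,410.90 × 0.68347 = EUR 8,460,955.97
Profit = EUR 8,460,955.97 − EUR 8,239,000.00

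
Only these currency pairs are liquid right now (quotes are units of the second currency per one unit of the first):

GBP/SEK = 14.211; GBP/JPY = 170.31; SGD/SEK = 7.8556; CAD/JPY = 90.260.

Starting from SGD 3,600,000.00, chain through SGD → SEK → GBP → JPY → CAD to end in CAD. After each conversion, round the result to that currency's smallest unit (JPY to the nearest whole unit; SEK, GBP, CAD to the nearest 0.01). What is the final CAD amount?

CAD 3,754,931.71

SGD 3,600,000.00 × 7.8556 = SEK 28,280,160.00
SEK 28,280,160.00 ÷ 14.211 = GBP 1,990,019.00
GBP 1,990,019.00 × 170.31 = JPY 338,920,136
JPY 338,920,136 ÷ 90.260 = CAD 3,754,931.71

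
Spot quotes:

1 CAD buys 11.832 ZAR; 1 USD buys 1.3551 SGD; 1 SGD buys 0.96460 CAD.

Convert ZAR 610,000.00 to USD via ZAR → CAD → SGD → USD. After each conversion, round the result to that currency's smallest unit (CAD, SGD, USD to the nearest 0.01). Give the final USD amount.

USD 39,441.47

ZAR 610,000.00 ÷ 11.832 = CAD 51,555.10
CAD 51,555.10 ÷ 0.96460 = SGD 53,447.13
SGD 53,447.13 ÷ 1.3551 = USD 39,441.47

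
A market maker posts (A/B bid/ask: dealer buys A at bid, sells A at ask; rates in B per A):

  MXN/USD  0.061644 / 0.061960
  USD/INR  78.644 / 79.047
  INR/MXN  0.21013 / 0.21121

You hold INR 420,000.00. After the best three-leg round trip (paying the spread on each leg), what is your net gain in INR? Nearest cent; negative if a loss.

Best loop INR → MXN → USD → INR:
INR 420,000.00 × 0.21013 (sell INR at bid) = MXN 88,254.60
MXN 88,254.60 × 0.061644 (sell MXN at bid) = USD 5,440.37
USD 5,440.37 × 78.644 (sell USD at bid) = INR 427,852.19

Net profit: INR 7,852.19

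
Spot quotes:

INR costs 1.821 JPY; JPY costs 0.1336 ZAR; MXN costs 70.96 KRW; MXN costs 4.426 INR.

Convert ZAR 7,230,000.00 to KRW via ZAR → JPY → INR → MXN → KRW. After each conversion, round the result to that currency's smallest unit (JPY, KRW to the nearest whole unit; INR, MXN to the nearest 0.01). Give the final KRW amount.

ZAR 7,230,000.00 ÷ 0.1336 = JPY 54,116,766
JPY 54,116,766 ÷ 1.821 = INR 29,718,158.15
INR 29,718,158.15 ÷ 4.426 = MXN 6,714,450.55
MXN 6,714,450.55 × 70.96 = KRW 476,457,411

KRW 476,457,411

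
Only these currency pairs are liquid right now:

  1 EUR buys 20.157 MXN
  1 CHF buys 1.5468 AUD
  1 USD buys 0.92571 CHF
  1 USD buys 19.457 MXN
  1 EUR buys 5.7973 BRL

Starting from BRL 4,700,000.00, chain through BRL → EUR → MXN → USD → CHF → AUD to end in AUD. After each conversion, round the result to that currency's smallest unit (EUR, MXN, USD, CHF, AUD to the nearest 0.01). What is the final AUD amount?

BRL 4,700,000.00 ÷ 5.7973 = EUR 810,722.23
EUR 810,722.23 × 20.157 = MXN 16,341,727.99
MXN 16,341,727.99 ÷ 19.457 = USD 839,889.40
USD 839,889.40 × 0.92571 = CHF 777,494.02
CHF 777,494.02 × 1.5468 = AUD 1,202,627.75

AUD 1,202,627.75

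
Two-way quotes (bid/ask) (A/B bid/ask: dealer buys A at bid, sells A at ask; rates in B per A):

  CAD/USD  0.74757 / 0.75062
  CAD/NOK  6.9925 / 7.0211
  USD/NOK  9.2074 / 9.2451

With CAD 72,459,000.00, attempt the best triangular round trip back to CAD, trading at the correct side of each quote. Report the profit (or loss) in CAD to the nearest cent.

Net profit: CAD 552,801.80

Best loop CAD → NOK → USD → CAD:
CAD 72,459,000.00 × 6.9925 (sell CAD at bid) = NOK 506,669,557.50
NOK 506,669,557.50 ÷ 9.2451 (buy USD at ask) = USD 54,804,118.67
USD 54,804,118.67 ÷ 0.75062 (buy CAD at ask) = CAD 73,011,801.80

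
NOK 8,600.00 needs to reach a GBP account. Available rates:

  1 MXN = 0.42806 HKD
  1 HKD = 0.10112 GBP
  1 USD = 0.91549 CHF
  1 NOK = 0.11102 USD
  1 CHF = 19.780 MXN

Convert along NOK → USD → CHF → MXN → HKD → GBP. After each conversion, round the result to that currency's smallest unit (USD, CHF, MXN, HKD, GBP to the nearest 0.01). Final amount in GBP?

GBP 748.37

NOK 8,600.00 × 0.11102 = USD 954.77
USD 954.77 × 0.91549 = CHF 874.08
CHF 874.08 × 19.780 = MXN 17,289.30
MXN 17,289.30 × 0.42806 = HKD 7,400.86
HKD 7,400.86 × 0.10112 = GBP 748.37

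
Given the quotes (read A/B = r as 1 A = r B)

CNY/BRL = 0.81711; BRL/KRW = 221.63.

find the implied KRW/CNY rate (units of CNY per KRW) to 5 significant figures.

KRW/CNY = 0.0055219

1 KRW ÷ 221.63 = 0.00451202 BRL
0.00451202 BRL ÷ 0.81711 = 0.00552193 CNY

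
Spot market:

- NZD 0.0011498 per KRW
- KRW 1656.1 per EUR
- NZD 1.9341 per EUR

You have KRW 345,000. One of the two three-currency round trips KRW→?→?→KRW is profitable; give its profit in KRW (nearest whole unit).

Profit: KRW 5,420

Profitable loop is KRW → EUR → NZD → KRW:
KRW 345,000 ÷ 1656.1 = EUR 208.32
EUR 208.32 × 1.9341 = NZD 402.91
NZD 402.91 ÷ 0.0011498 = KRW 350,420
Profit = KRW 350,420 − KRW 345,000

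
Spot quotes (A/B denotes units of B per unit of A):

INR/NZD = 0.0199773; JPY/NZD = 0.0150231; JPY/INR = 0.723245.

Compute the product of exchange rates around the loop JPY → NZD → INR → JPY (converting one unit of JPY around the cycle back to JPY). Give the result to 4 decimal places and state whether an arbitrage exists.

1.0398 (arbitrage exists)

Around JPY → NZD → INR → JPY: 1 × 0.0150231 ÷ 0.0199773 ÷ 0.723245 = 1.039770
Product > 1; profitable direction is JPY → NZD → INR → JPY.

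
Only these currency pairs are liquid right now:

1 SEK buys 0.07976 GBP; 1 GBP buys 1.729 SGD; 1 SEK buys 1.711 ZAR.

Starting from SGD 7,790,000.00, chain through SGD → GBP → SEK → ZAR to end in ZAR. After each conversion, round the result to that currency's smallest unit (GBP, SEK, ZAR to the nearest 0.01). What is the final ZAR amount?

ZAR 96,651,217.48

SGD 7,790,000.00 ÷ 1.729 = GBP 4,505,494.51
GBP 4,505,494.51 ÷ 0.07976 = SEK 56,488,145.81
SEK 56,488,145.81 × 1.711 = ZAR 96,651,217.48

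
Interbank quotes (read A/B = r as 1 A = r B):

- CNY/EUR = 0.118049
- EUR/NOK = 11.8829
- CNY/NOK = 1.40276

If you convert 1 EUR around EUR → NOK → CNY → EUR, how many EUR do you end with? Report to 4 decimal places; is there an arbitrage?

1.0000 (no arbitrage)

Around EUR → NOK → CNY → EUR: 1 × 11.8829 ÷ 1.40276 × 0.118049 = 1.000003
Product ≈ 1 (deviation 0.000%, within rounding noise).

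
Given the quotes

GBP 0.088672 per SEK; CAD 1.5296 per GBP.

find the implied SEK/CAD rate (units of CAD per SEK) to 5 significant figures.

1 SEK × 0.088672 = 0.088672 GBP
0.088672 GBP × 1.5296 = 0.135633 CAD

SEK/CAD = 0.13563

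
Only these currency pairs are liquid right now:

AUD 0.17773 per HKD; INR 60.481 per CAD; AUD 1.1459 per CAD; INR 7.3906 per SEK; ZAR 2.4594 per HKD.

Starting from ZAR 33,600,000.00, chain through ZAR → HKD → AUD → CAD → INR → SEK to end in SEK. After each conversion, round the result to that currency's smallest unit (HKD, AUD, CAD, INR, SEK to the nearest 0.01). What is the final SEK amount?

SEK 17,340,571.05

ZAR 33,600,000.00 ÷ 2.4594 = HKD 13,661,868.75
HKD 13,661,868.75 × 0.17773 = AUD 2,428,123.93
AUD 2,428,123.93 ÷ 1.1459 = CAD 2,118,966.69
CAD 2,118,966.69 × 60.481 = INR 128,157,224.38
INR 128,157,224.38 ÷ 7.3906 = SEK 17,340,571.05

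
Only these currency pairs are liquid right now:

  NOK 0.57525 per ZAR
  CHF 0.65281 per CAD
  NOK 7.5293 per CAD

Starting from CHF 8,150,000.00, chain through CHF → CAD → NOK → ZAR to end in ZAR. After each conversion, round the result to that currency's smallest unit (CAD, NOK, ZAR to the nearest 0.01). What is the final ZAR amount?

CHF 8,150,000.00 ÷ 0.65281 = CAD 12,484,490.13
CAD 12,484,490.13 × 7.5293 = NOK 93,999,471.54
NOK 93,999,471.54 ÷ 0.57525 = ZAR 163,406,295.59

ZAR 163,406,295.59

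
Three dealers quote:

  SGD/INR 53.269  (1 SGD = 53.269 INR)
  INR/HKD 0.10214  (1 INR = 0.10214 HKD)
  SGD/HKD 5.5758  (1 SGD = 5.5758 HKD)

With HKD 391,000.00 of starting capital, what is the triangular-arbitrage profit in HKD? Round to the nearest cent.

Profitable loop is HKD → INR → SGD → HKD:
HKD 391,000.00 ÷ 0.10214 = INR 3,828,079.11
INR 3,828,079.11 ÷ 53.269 = SGD 71,863.17
SGD 71,863.17 × 5.5758 = HKD 400,694.65
Profit = HKD 400,694.65 − HKD 391,000.00

Profit: HKD 9,694.65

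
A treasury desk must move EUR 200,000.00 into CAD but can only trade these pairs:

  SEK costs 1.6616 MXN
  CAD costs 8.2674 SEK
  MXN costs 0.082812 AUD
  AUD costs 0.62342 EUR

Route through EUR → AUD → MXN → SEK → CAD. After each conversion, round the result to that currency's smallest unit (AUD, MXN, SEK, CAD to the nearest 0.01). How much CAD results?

EUR 200,000.00 ÷ 0.62342 = AUD 320,811.01
AUD 320,811.01 ÷ 0.082812 = MXN 3,873,967.66
MXN 3,873,967.66 ÷ 1.6616 = SEK 2,331,468.26
SEK 2,331,468.26 ÷ 8.2674 = CAD 282,007.43

CAD 282,007.43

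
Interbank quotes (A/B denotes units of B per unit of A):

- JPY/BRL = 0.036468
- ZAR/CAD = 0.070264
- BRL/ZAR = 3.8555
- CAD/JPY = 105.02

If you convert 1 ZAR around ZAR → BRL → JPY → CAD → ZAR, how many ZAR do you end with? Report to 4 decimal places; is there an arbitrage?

Around ZAR → BRL → JPY → CAD → ZAR: 1 ÷ 3.8555 ÷ 0.036468 ÷ 105.02 ÷ 0.070264 = 0.963834
Product < 1; profitable direction is ZAR → CAD → JPY → BRL → ZAR.

0.9638 (arbitrage exists)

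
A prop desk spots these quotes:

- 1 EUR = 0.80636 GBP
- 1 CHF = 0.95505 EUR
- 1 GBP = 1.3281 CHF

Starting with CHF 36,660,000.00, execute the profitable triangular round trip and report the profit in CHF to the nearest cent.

Profit: CHF 835,428.61

Profitable loop is CHF → EUR → GBP → CHF:
CHF 36,660,000.00 × 0.95505 = EUR 35,012,133.00
EUR 35,012,133.00 × 0.80636 = GBP 28,232,383.57
GBP 28,232,383.57 × 1.3281 = CHF 37,495,428.61
Profit = CHF 37,495,428.61 − CHF 36,660,000.00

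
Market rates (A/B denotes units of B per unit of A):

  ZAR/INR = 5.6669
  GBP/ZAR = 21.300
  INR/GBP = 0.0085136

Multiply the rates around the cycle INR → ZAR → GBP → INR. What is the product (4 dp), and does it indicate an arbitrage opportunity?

Around INR → ZAR → GBP → INR: 1 ÷ 5.6669 ÷ 21.300 ÷ 0.0085136 = 0.973109
Product < 1; profitable direction is INR → GBP → ZAR → INR.

0.9731 (arbitrage exists)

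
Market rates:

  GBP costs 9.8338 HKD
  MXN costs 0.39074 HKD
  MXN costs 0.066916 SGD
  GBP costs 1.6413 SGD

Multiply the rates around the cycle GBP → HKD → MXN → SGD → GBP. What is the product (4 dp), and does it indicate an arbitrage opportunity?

Around GBP → HKD → MXN → SGD → GBP: 1 × 9.8338 ÷ 0.39074 × 0.066916 ÷ 1.6413 = 1.026066
Product > 1; profitable direction is GBP → HKD → MXN → SGD → GBP.

1.0261 (arbitrage exists)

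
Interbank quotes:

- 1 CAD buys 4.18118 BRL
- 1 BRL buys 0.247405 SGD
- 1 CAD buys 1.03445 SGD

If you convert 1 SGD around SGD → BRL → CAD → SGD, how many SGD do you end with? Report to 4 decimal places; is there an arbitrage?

Around SGD → BRL → CAD → SGD: 1 ÷ 0.247405 ÷ 4.18118 × 1.03445 = 1.000005
Product ≈ 1 (deviation 0.000%, within rounding noise).

1.0000 (no arbitrage)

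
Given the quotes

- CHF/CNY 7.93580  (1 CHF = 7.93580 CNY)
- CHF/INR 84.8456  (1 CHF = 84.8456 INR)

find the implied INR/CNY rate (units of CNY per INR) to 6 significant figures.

1 INR ÷ 84.8456 = 0.0117861 CHF
0.0117861 CHF × 7.93580 = 0.0935323 CNY

INR/CNY = 0.0935323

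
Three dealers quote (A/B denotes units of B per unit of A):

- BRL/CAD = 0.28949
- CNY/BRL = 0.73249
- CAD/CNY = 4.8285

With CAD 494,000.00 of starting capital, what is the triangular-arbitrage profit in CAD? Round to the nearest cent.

Profitable loop is CAD → CNY → BRL → CAD:
CAD 494,000.00 × 4.8285 = CNY 2,385,279.00
CNY 2,385,279.00 × 0.73249 = BRL 1,747,193.01
BRL 1,747,193.01 × 0.28949 = CAD 505,794.91
Profit = CAD 505,794.91 − CAD 494,000.00

Profit: CAD 11,794.91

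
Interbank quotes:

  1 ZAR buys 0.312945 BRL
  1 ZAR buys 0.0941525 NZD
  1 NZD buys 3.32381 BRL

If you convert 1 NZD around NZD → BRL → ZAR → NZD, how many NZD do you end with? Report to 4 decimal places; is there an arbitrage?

1.0000 (no arbitrage)

Around NZD → BRL → ZAR → NZD: 1 × 3.32381 ÷ 0.312945 × 0.0941525 = 1.000000
Product ≈ 1 (deviation 0.000%, within rounding noise).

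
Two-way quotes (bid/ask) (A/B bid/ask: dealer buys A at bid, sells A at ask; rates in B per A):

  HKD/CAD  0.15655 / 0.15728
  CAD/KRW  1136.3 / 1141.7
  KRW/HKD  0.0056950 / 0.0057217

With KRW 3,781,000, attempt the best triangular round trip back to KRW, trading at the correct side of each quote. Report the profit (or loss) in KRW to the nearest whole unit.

Best loop KRW → HKD → CAD → KRW:
KRW 3,781,000 × 0.0056950 (sell KRW at bid) = HKD 21,532.80
HKD 21,532.80 × 0.15655 (sell HKD at bid) = CAD 3,370.96
CAD 3,370.96 × 1136.3 (sell CAD at bid) = KRW 3,830,421

Net profit: KRW 49,421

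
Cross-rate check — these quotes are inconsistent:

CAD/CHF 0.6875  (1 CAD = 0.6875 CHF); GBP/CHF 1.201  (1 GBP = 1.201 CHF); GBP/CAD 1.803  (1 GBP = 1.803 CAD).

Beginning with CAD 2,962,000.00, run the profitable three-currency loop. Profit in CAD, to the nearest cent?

Profit: CAD 95,105.85

Profitable loop is CAD → CHF → GBP → CAD:
CAD 2,962,000.00 × 0.6875 = CHF 2,036,375.00
CHF 2,036,375.00 ÷ 1.201 = GBP 1,695,566.19
GBP 1,695,566.19 × 1.803 = CAD 3,057,105.85
Profit = CAD 3,057,105.85 − CAD 2,962,000.00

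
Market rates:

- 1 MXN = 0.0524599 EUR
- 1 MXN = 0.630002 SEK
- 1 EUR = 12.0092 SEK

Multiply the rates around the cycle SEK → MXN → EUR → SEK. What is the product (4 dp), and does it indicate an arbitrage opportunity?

1.0000 (no arbitrage)

Around SEK → MXN → EUR → SEK: 1 ÷ 0.630002 × 0.0524599 × 12.0092 = 0.999999
Product ≈ 1 (deviation 0.000%, within rounding noise).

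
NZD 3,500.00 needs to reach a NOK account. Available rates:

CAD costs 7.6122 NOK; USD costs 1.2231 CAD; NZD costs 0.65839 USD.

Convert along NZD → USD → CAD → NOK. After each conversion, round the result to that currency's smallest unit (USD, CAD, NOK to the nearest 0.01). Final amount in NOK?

NOK 21,454.76

NZD 3,500.00 × 0.65839 = USD 2,304.37
USD 2,304.37 × 1.2231 = CAD 2,818.47
CAD 2,818.47 × 7.6122 = NOK 21,454.76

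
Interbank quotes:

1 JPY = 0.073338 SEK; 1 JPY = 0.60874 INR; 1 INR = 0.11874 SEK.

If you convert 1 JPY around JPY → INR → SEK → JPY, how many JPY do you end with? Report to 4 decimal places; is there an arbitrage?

Around JPY → INR → SEK → JPY: 1 × 0.60874 × 0.11874 ÷ 0.073338 = 0.985598
Product < 1; profitable direction is JPY → SEK → INR → JPY.

0.9856 (arbitrage exists)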